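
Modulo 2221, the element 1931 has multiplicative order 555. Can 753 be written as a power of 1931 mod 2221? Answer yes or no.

753 ∈ ⟨1931⟩ iff 753^555 ≡ 1 (mod 2221), since |⟨1931⟩| = 555.
753^555 mod 2221 = 790.
Since 790 ≠ 1, 753 does not lie in the subgroup.

no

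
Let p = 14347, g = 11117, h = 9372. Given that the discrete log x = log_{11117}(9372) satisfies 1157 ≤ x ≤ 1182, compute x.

Compute 11117^1157 mod 14347 = 13312, then multiply by 11117 repeatedly:
  11117^1157=13312  11117^1158=199  11117^1159=2845  11117^1160=7077  11117^1161=10408
  11117^1162=11528  11117^1163=9372
Found 9372 at exponent 1163.

1163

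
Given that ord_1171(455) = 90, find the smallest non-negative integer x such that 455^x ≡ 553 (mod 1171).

42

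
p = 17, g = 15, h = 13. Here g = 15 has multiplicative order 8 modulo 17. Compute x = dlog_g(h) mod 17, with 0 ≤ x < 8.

Successive powers of 15 modulo 17:
  15^0=1  15^1=15  15^2=4  15^3=9  15^4=16  15^5=2
  15^6=13
So 15^6 ≡ 13 (mod 17), giving x = 6.

6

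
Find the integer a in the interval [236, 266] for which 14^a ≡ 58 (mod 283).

255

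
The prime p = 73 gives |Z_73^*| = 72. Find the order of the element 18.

18

The order of 18 must divide p − 1 = 72 = 2^3 · 3^2.
Divisors: 1, 2, 3, 4, 6, 8, 9, 12, 18, 24, 36, 72.
Check each in increasing order: 18^1 ≡ 18;  18^2 ≡ 32;  18^3 ≡ 65;  18^4 ≡ 2;  18^6 ≡ 64;  18^8 ≡ 4;  18^9 ≡ 72;  18^12 ≡ 8;  18^18 ≡ 1.
Smallest exponent giving 1 is 18.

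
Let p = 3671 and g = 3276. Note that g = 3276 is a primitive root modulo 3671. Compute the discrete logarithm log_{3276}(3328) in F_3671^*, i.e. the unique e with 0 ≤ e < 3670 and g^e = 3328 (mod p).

791

Baby-step giant-step with m = ceil(sqrt(3670)) = 61.
Baby table (3276^j mod 3671 for j=0..60):
  0:1  1:3276  2:1843  3:2544  4:974  5:725  6:3634  7:3602
  8:1558  9:1318  10:672  11:2543  12:1369  13:2553  14:1090  15:2628
  16:833  17:1355  18:741  19:985  20:51  21:1881  22:2218  23:1259
  24:1951  25:265  26:1784  27:152  28:2367  29:1140  30:1233  31:1208
  32:70  33:1718  34:525  35:1872  36:2102  37:3027  38:1081  39:2512
  40:2601  41:485  42:2988  43:1802  44:384  45:2502  46:2880  47:410
  48:3245  49:3075  50:476  51:2872  52:3570  53:3185  54:1078  55:26
  56:743  57:195  58:66  59:3298  60:495
Giant step factor: 3276^(-61) ≡ 477 (mod 3671).
Scan 3328·477^i mod 3671 for i = 0, 1, …:
  i=0: 3328   i=1: 1584   i=2: 3013   i=3: 1840
  i=4: 311   i=5: 1507   i=6: 2994   i=7: 119
  i=8: 1698   i=9: 2326   i=10: 860   i=11: 2739
  i=12: 3298
Match at i=12, j=59: e = 12·61 + 59 = 791.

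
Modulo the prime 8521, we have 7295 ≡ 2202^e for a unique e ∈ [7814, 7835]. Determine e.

Compute 2202^7814 mod 8521 = 3861, then multiply by 2202 repeatedly:
  2202^7814=3861  2202^7815=6485  2202^7816=7295
Found 7295 at exponent 7816.

7816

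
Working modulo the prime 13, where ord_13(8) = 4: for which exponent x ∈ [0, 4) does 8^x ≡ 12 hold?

2

Successive powers of 8 modulo 13:
  8^0=1  8^1=8  8^2=12
So 8^2 ≡ 12 (mod 13), giving x = 2.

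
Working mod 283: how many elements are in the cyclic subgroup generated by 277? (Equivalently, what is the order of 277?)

The order of 277 must divide p − 1 = 282 = 2 · 3 · 47.
Divisors: 1, 2, 3, 6, 47, 94, 141, 282.
Check each in increasing order: 277^1 ≡ 277;  277^2 ≡ 36;  277^3 ≡ 67;  277^6 ≡ 244;  277^47 ≡ 239;  277^94 ≡ 238;  277^141 ≡ 282;  277^282 ≡ 1.
Smallest exponent giving 1 is 282.

282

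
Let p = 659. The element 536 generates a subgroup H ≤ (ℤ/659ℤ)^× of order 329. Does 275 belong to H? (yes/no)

yes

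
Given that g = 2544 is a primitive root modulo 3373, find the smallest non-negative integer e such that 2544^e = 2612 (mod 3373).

2441

Baby-step giant-step with m = ceil(sqrt(3372)) = 59.
Baby table (2544^j mod 3373 for j=0..58):
  0:1  1:2544  2:2522  3:522  4:2379  5:1014  6:2644  7:574
  8:3120  9:611  10:2804  11:2854  12:1880  13:3179  14:2295  15:3190
  16:3295  17:575  18:2291  19:3133  20:3326  21:1860  22:2894  23:2450
  24:2869  25:2937  26:533  27:6  28:1772  29:1640  30:3132  31:782
  32:2711  33:2372  34:71  35:1855  36:293  37:3332  38:259  39:1161
  40:2209  41:278  42:2275  43:2905  44:77  45:254  46:1933  47:3091
  48:1041  49:499  50:1208  51:349  52:757  53:3198  54:36  55:513
  56:3094  57:1927  58:1319
Giant step factor: 2544^(-59) ≡ 2793 (mod 3373).
Scan 2612·2793^i mod 3373 for i = 0, 1, …:
  i=0: 2612   i=1: 2890   i=2: 181   i=3: 2956
  i=4: 2377   i=5: 897   i=6: 2555   i=7: 2220
  i=8: 886   i=9: 2189     …   i=40: 216
  i=41: 2894
Match at i=41, j=22: e = 41·59 + 22 = 2441.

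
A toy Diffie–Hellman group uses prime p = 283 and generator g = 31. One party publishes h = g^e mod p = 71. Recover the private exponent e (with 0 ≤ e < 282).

198

Baby-step giant-step with m = ceil(sqrt(282)) = 17.
Baby table (31^j mod 283 for j=0..16):
  0:1  1:31  2:112  3:76  4:92  5:22  6:116  7:200
  8:257  9:43  10:201  11:5  12:155  13:277  14:97  15:177
  16:110
Giant step factor: 31^(-17) ≡ 182 (mod 283).
Scan 71·182^i mod 283 for i = 0, 1, …:
  i=0: 71   i=1: 187   i=2: 74   i=3: 167
  i=4: 113   i=5: 190   i=6: 54   i=7: 206
  i=8: 136   i=9: 131   i=10: 70   i=11: 5
Match at i=11, j=11: e = 11·17 + 11 = 198.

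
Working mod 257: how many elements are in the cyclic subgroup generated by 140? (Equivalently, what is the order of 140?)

64

The order of 140 must divide p − 1 = 256 = 2^8.
Divisors: 1, 2, 4, 8, 16, 32, 64, 128, 256.
Check each in increasing order: 140^1 ≡ 140;  140^2 ≡ 68;  140^4 ≡ 255;  140^8 ≡ 4;  140^16 ≡ 16;  140^32 ≡ 256;  140^64 ≡ 1.
Smallest exponent giving 1 is 64.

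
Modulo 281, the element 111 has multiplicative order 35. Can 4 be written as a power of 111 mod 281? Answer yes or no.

yes

4 ∈ ⟨111⟩ iff 4^35 ≡ 1 (mod 281), since |⟨111⟩| = 35.
4^35 mod 281 = 1.
Since 1 = 1, 4 lies in the subgroup.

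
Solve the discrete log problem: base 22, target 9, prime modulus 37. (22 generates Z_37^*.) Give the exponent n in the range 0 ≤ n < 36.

4

Successive powers of 22 modulo 37:
  22^0=1  22^1=22  22^2=3  22^3=29  22^4=9
So 22^4 ≡ 9 (mod 37), giving n = 4.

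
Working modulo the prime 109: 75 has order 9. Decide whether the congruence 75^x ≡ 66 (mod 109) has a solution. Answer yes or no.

⟨75⟩ has order 9; its elements mod 109 are {1, 16, 27, 38, 45, 63, 66, 75, 105}.
66 is in this set.

yes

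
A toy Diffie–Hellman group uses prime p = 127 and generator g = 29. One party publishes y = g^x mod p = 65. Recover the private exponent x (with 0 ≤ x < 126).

83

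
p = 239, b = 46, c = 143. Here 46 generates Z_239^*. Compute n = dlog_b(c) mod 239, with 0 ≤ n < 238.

207

Baby-step giant-step with m = ceil(sqrt(238)) = 16.
Baby table (46^j mod 239 for j=0..15):
  0:1  1:46  2:204  3:63  4:30  5:185  6:145  7:217
  8:183  9:53  10:48  11:57  12:232  13:156  14:6  15:37
Giant step factor: 46^(-16) ≡ 33 (mod 239).
Scan 143·33^i mod 239 for i = 0, 1, …:
  i=0: 143   i=1: 178   i=2: 138   i=3: 13
  i=4: 190   i=5: 56   i=6: 175   i=7: 39
  i=8: 92   i=9: 168   i=10: 47   i=11: 117
  i=12: 37
Match at i=12, j=15: n = 12·16 + 15 = 207.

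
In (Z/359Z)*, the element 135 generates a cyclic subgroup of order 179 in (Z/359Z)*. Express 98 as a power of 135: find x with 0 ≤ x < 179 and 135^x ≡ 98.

10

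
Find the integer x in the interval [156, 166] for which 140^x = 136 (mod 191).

Compute 140^156 mod 191 = 23, then multiply by 140 repeatedly:
  140^156=23  140^157=164  140^158=40  140^159=61  140^160=136
Found 136 at exponent 160.

160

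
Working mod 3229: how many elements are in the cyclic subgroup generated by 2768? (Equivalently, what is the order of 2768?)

3228

The order of 2768 must divide p − 1 = 3228 = 2^2 · 3 · 269.
Divisors: 1, 2, 3, 4, 6, 12, 269, 538, 807, 1076, 1614, 3228.
Check each in increasing order: 2768^1 ≡ 2768;  2768^2 ≡ 2636;  2768^3 ≡ 2137;  2768^4 ≡ 2917;  2768^6 ≡ 963;  2768^12 ≡ 646;  2768^269 ≡ 1573;  2768^538 ≡ 915;  2768^807 ≡ 2390;  2768^1076 ≡ 914;  2768^1614 ≡ 3228;  2768^3228 ≡ 1.
Smallest exponent giving 1 is 3228.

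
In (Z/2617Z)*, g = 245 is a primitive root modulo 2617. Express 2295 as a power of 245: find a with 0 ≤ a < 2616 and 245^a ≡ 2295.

1989

Baby-step giant-step with m = ceil(sqrt(2616)) = 52.
Baby table (245^j mod 2617 for j=0..51):
  0:1  1:245  2:2451  3:1202  4:1386  5:1977  6:220  7:1560
  8:118  9:123  10:1348  11:518  12:1294  13:373  14:2407  15:890
  16:839  17:1429  18:2044  19:933  20:906  21:2142  22:1390  23:340
  24:2173  25:1134  26:428  27:180  28:2228  29:1524  30:1766  31:865
  32:2565  33:345  34:781  35:304  36:1204  37:1876  38:1645  39:7
  40:1715  41:1455  42:563  43:1851  44:754  45:1540  46:452  47:826
  48:861  49:1585  50:1009  51:1207
Giant step factor: 245^(-52) ≡ 436 (mod 2617).
Scan 2295·436^i mod 2617 for i = 0, 1, …:
  i=0: 2295   i=1: 926   i=2: 718   i=3: 1625
  i=4: 1910   i=5: 554   i=6: 780   i=7: 2487
  i=8: 894   i=9: 2468     …   i=37: 379
  i=38: 373
Match at i=38, j=13: a = 38·52 + 13 = 1989.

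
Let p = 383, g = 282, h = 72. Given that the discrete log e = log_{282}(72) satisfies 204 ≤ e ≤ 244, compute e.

Compute 282^204 mod 383 = 184, then multiply by 282 repeatedly:
  282^204=184  282^205=183  282^206=284  282^207=41  282^208=72
Found 72 at exponent 208.

208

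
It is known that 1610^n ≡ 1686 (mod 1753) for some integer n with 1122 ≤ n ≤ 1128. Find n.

1123

Compute 1610^1122 mod 1753 = 1447, then multiply by 1610 repeatedly:
  1610^1122=1447  1610^1123=1686
Found 1686 at exponent 1123.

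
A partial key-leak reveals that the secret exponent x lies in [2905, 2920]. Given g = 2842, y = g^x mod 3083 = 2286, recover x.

2918

Compute 2842^2905 mod 3083 = 3046, then multiply by 2842 repeatedly:
  2842^2905=3046  2842^2906=2751  2842^2907=2937  2842^2908=1273  2842^2909=1507
  2842^2910=607  2842^2911=1697  2842^2912=1062  2842^2913=3030  2842^2914=441
  2842^2915=1624  2842^2916=157  2842^2917=2242  2842^2918=2286
Found 2286 at exponent 2918.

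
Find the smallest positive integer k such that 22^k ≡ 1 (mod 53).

52

The order of 22 must divide p − 1 = 52 = 2^2 · 13.
Divisors: 1, 2, 4, 13, 26, 52.
Check each in increasing order: 22^1 ≡ 22;  22^2 ≡ 7;  22^4 ≡ 49;  22^13 ≡ 23;  22^26 ≡ 52;  22^52 ≡ 1.
Smallest exponent giving 1 is 52.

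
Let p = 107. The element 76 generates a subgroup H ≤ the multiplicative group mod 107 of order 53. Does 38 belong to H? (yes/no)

no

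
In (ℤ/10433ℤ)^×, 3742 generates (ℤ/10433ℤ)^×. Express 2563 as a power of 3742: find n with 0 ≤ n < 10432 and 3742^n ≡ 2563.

9240

Baby-step giant-step with m = ceil(sqrt(10432)) = 103.
Baby table (3742^j mod 10433 for j=0..102):
  0:1  1:3742  2:1478  3:1186  4:3987  5:164  6:8574  7:2433
  8:6710  9:7022  10:6030  11:8114  12:2558  13:4975  14:3978  15:8218
  16:5705  17:2192  18:2126  19:5546  20:1895  21:7083  22:4766  23:4375
  24:1873  25:8223  26:3549  27:9582  28:8056  29:4615  30:2715  31:8221
  32:6498  33:6626  34:5684  35:7074  36:2387  37:1506  38:1632  39:3639
  40:2073  41:5447  42:7025  43:6823  44:2115  45:6116  46:6503  47:4470
  48:2641  49:2571  50:1456  51:2326  52:2770  53:5371  54:4324  55:9258
  56:5876  57:5661  58:4472  59:10125  60:5527  61:3828  62:10300  63:3098
  64:1653  65:9190  66:1812  67:9487  68:7288  69:10267  70:4808  71:5044
  72:1351  73:5870  74:4075  75:6037  76:3009  77:2471  78:2844  79:588
  80:9366  81:3125  82:8790  83:7364  84:2535  85:2373  86:1283  87:1806
  88:7901  89:8853  90:3151  91:1752  92:4060  93:2072  94:1705  95:5547
  96:5637  97:8561  98:5952  99:8362  100:2037  101:6364  102:5982
Giant step factor: 3742^(-103) ≡ 9751 (mod 10433).
Scan 2563·9751^i mod 10433 for i = 0, 1, …:
  i=0: 2563   i=1: 4778   i=2: 6933   i=3: 8276
  i=4: 21   i=5: 6544   i=6: 2316   i=7: 6304
  i=8: 9501   i=9: 9644     …   i=88: 5162
  i=89: 5870
Match at i=89, j=73: n = 89·103 + 73 = 9240.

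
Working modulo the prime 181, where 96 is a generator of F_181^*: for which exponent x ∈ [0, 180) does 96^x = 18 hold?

173

Baby-step giant-step with m = ceil(sqrt(180)) = 14.
Baby table (96^j mod 181 for j=0..13):
  0:1  1:96  2:166  3:8  4:44  5:61  6:64  7:171
  8:126  9:150  10:101  11:103  12:114  13:84
Giant step factor: 96^(-14) ≡ 143 (mod 181).
Scan 18·143^i mod 181 for i = 0, 1, …:
  i=0: 18   i=1: 40   i=2: 109   i=3: 21
  i=4: 107   i=5: 97   i=6: 115   i=7: 155
  i=8: 83   i=9: 104   i=10: 30   i=11: 127
  i=12: 61
Match at i=12, j=5: x = 12·14 + 5 = 173.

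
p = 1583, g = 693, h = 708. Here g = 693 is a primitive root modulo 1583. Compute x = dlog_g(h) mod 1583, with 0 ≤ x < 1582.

Baby-step giant-step with m = ceil(sqrt(1582)) = 40.
Baby table (693^j mod 1583 for j=0..39):
  0:1  1:693  2:600  3:1054  4:659  5:783  6:1233  7:1232
  8:539  9:1522  10:468  11:1392  12:609  13:959  14:1310  15:771
  16:832  17:364  18:555  19:1529  20:570  21:843  22:72  23:823
  24:459  25:1487  26:1541  27:971  28:128  29:56  30:816  31:357
  32:453  33:495  34:1107  35:979  36:923  37:107  38:1333  39:880
Giant step factor: 693^(-40) ≡ 773 (mod 1583).
Scan 708·773^i mod 1583 for i = 0, 1, …:
  i=0: 708   i=1: 1149   i=2: 114   i=3: 1057
  i=4: 233   i=5: 1230   i=6: 990   i=7: 681
  i=8: 857   i=9: 767     …   i=28: 40
  i=29: 843
Match at i=29, j=21: x = 29·40 + 21 = 1181.

1181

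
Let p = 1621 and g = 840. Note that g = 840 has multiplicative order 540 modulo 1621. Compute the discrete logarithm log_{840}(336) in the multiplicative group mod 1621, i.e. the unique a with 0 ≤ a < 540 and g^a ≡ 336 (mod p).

536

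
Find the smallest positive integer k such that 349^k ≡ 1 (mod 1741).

870

The order of 349 must divide p − 1 = 1740 = 2^2 · 3 · 5 · 29.
Divisors: 1, 2, 3, 4, 5, 6, 10, 12, 15, 20, 29, 30, 58, 60, 87, 116, 145, 174, 290, 348, 435, 580, 870, 1740.
Check each in increasing order: 349^1 ≡ 349;  349^2 ≡ 1672;  349^3 ≡ 293;  349^4 ≡ 1279;  349^5 ≡ 675;  349^6 ≡ 540;  349^10 ≡ 1224;  349^12 ≡ 853;  349^15 ≡ 966;  349^20 ≡ 916;  349^29 ≡ 1716;  349^30 ≡ 1721;  349^58 ≡ 625;  349^60 ≡ 400;  349^87 ≡ 44;  349^116 ≡ 641;  349^145 ≡ 1385;  349^174 ≡ 195;  349^290 ≡ 1384;  349^348 ≡ 1464;  349^435 ≡ 1740;  349^580 ≡ 356;  349^870 ≡ 1.
Smallest exponent giving 1 is 870.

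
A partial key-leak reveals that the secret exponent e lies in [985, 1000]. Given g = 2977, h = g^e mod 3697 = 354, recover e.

Compute 2977^985 mod 3697 = 232, then multiply by 2977 repeatedly:
  2977^985=232  2977^986=3022  2977^987=1693  2977^988=1050  2977^989=1885
  2977^990=3296  2977^991=354
Found 354 at exponent 991.

991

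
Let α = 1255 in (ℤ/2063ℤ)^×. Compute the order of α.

2062

The order of 1255 must divide p − 1 = 2062 = 2 · 1031.
Divisors: 1, 2, 1031, 2062.
Check each in increasing order: 1255^1 ≡ 1255;  1255^2 ≡ 956;  1255^1031 ≡ 2062;  1255^2062 ≡ 1.
Smallest exponent giving 1 is 2062.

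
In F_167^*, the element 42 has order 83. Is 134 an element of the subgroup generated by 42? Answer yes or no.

134 ∈ ⟨42⟩ iff 134^83 ≡ 1 (mod 167), since |⟨42⟩| = 83.
134^83 mod 167 = 166.
Since 166 ≠ 1, 134 does not lie in the subgroup.

no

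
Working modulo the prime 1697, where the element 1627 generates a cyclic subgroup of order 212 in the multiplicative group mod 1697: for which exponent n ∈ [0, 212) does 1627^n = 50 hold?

Baby-step giant-step with m = ceil(sqrt(212)) = 15.
Baby table (1627^j mod 1697 for j=0..14):
  0:1  1:1627  2:1506  3:1491  4:844  5:315  6:11  7:927
  8:1293  9:1128  10:799  11:71  12:121  13:15  14:647
Giant step factor: 1627^(-15) ≡ 1373 (mod 1697).
Scan 50·1373^i mod 1697 for i = 0, 1, …:
  i=0: 50   i=1: 770   i=2: 1676   i=3: 16
  i=4: 1604   i=5: 1283   i=6: 73   i=7: 106
  i=8: 1293
Match at i=8, j=8: n = 8·15 + 8 = 128.

128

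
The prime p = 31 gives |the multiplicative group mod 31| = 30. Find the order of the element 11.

30

The order of 11 must divide p − 1 = 30 = 2 · 3 · 5.
Divisors: 1, 2, 3, 5, 6, 10, 15, 30.
Check each in increasing order: 11^1 ≡ 11;  11^2 ≡ 28;  11^3 ≡ 29;  11^5 ≡ 6;  11^6 ≡ 4;  11^10 ≡ 5;  11^15 ≡ 30;  11^30 ≡ 1.
Smallest exponent giving 1 is 30.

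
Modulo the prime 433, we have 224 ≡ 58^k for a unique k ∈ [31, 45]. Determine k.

41

Compute 58^31 mod 433 = 142, then multiply by 58 repeatedly:
  58^31=142  58^32=9  58^33=89  58^34=399  58^35=193
  58^36=369  58^37=185  58^38=338  58^39=119  58^40=407
  58^41=224
Found 224 at exponent 41.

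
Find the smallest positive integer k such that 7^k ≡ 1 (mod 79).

The order of 7 must divide p − 1 = 78 = 2 · 3 · 13.
Divisors: 1, 2, 3, 6, 13, 26, 39, 78.
Check each in increasing order: 7^1 ≡ 7;  7^2 ≡ 49;  7^3 ≡ 27;  7^6 ≡ 18;  7^13 ≡ 56;  7^26 ≡ 55;  7^39 ≡ 78;  7^78 ≡ 1.
Smallest exponent giving 1 is 78.

78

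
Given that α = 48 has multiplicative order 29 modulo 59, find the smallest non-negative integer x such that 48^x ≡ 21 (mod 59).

Successive powers of 48 modulo 59:
  48^0=1  48^1=48  48^2=3  48^3=26  48^4=9  48^5=19
  48^6=27  48^7=57  48^8=22  48^9=53  48^10=7  48^11=41
  48^12=21
So 48^12 ≡ 21 (mod 59), giving x = 12.

12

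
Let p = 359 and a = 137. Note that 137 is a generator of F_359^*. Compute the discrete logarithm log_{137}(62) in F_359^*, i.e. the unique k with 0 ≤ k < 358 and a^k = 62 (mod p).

217

Baby-step giant-step with m = ceil(sqrt(358)) = 19.
Baby table (137^j mod 359 for j=0..18):
  0:1  1:137  2:101  3:195  4:149  5:309  6:330  7:335
  8:302  9:89  10:346  11:14  12:123  13:337  14:217  15:291
  16:18  17:312  18:23
Giant step factor: 137^(-19) ≡ 175 (mod 359).
Scan 62·175^i mod 359 for i = 0, 1, …:
  i=0: 62   i=1: 80   i=2: 358   i=3: 184
  i=4: 249   i=5: 136   i=6: 106   i=7: 241
  i=8: 172   i=9: 303   i=10: 252   i=11: 302
Match at i=11, j=8: k = 11·19 + 8 = 217.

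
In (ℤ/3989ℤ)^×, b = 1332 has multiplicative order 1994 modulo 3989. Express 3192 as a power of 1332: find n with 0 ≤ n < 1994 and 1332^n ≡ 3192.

480

Baby-step giant-step with m = ceil(sqrt(1994)) = 45.
Baby table (1332^j mod 3989 for j=0..44):
  0:1  1:1332  2:3108  3:3263  4:2295  5:1366  6:528  7:1232
  8:1545  9:3605  10:3093  11:3228  12:3543  13:289  14:2004  15:687
  16:1603  17:1081  18:3852  19:1010  20:1027  21:3726  22:716  23:341
  24:3455  25:2743  26:3741  27:751  28:3082  29:543  30:1267  31:297
  32:693  33:1617  34:3773  35:3485  36:2813  37:1245  38:2905  39:130
  40:1633  41:1151  42:1356  43:3164  44:2064
Giant step factor: 1332^(-45) ≡ 82 (mod 3989).
Scan 3192·82^i mod 3989 for i = 0, 1, …:
  i=0: 3192   i=1: 2459   i=2: 2188   i=3: 3900
  i=4: 680   i=5: 3903   i=6: 926   i=7: 141
  i=8: 3584   i=9: 2691   i=10: 1267
Match at i=10, j=30: n = 10·45 + 30 = 480.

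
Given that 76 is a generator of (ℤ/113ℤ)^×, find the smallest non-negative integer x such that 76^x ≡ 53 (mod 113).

76

Baby-step giant-step with m = ceil(sqrt(112)) = 11.
Baby table (76^j mod 113 for j=0..10):
  0:1  1:76  2:13  3:84  4:56  5:75  6:50  7:71
  8:85  9:19  10:88
Giant step factor: 76^(-11) ≡ 70 (mod 113).
Scan 53·70^i mod 113 for i = 0, 1, …:
  i=0: 53   i=1: 94   i=2: 26   i=3: 12
  i=4: 49   i=5: 40   i=6: 88
Match at i=6, j=10: x = 6·11 + 10 = 76.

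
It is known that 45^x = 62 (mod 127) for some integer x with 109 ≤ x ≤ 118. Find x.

Compute 45^109 mod 127 = 85, then multiply by 45 repeatedly:
  45^109=85  45^110=15  45^111=40  45^112=22  45^113=101
  45^114=100  45^115=55  45^116=62
Found 62 at exponent 116.

116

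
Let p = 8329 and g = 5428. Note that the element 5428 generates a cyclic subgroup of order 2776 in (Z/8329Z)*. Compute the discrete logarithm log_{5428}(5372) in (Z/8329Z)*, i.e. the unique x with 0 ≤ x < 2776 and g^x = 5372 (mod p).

Baby-step giant-step with m = ceil(sqrt(2776)) = 53.
Baby table (5428^j mod 8329 for j=0..52):
  0:1  1:5428  2:3511  3:956  4:201  5:8258  6:6075  7:589
  8:7085  9:2387  10:5041  11:1783  12:8155  13:5034  14:5432  15:236
  16:6671  17:4025  18:733  19:5791  20:8231  21:1112  22:5740  23:6260
  24:5289  25:6958  26:4338  27:581  28:5306  29:7615  30:5722  31:175
  32:394  33:6408  34:720  35:1859  36:4233  37:5342  38:3127  39:7183
  40:1275  41:7630  42:3852  43:2866  44:6405  45:1094  46:7984  47:1365
  48:4739  49:3340  50:5616  51:7837  52:3033
Giant step factor: 5428^(-53) ≡ 516 (mod 8329).
Scan 5372·516^i mod 8329 for i = 0, 1, …:
  i=0: 5372   i=1: 6724   i=2: 4720   i=3: 3452
  i=4: 7155   i=5: 2233   i=6: 2826   i=7: 641
  i=8: 5925   i=9: 557     …   i=42: 8307
  i=43: 5306
Match at i=43, j=28: x = 43·53 + 28 = 2307.

2307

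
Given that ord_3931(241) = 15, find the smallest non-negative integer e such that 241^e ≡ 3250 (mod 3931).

6

Successive powers of 241 modulo 3931:
  241^0=1  241^1=241  241^2=3047  241^3=3161  241^4=3118  241^5=617
  241^6=3250
So 241^6 ≡ 3250 (mod 3931), giving e = 6.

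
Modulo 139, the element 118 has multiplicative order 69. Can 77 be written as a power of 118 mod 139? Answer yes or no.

yes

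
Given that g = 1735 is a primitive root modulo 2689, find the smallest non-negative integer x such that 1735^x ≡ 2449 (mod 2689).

534

Baby-step giant-step with m = ceil(sqrt(2688)) = 52.
Baby table (1735^j mod 2689 for j=0..51):
  0:1  1:1735  2:1234  3:546  4:782  5:1514  6:2326  7:2110
  8:1121  9:788  10:1168  11:1663  12:8  13:435  14:1805  15:1679
  16:878  17:1356  18:2474  19:746  20:901  21:926  22:1277  23:2548
  24:64  25:791  26:995  27:2676  28:1646  29:92  30:969  31:590
  32:1830  33:2030  34:2149  35:1561  36:512  37:950  38:2582  39:2585
  40:2412  41:736  42:2374  43:2031  44:1195  45:106  46:1058  47:1732
  48:1407  49:2222  50:1833  51:1857
Giant step factor: 1735^(-52) ≡ 1137 (mod 2689).
Scan 2449·1137^i mod 2689 for i = 0, 1, …:
  i=0: 2449   i=1: 1398   i=2: 327   i=3: 717
  i=4: 462   i=5: 939   i=6: 110   i=7: 1376
  i=8: 2203   i=9: 1352   i=10: 1805
Match at i=10, j=14: x = 10·52 + 14 = 534.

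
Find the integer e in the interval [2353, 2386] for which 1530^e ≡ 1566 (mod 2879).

Compute 1530^2353 mod 2879 = 2600, then multiply by 1530 repeatedly:
  1530^2353=2600  1530^2354=2101  1530^2355=1566
Found 1566 at exponent 2355.

2355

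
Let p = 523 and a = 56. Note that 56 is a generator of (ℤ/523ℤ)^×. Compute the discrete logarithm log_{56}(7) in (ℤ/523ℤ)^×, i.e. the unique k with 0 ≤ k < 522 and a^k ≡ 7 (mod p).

256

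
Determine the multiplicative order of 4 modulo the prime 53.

The order of 4 must divide p − 1 = 52 = 2^2 · 13.
Divisors: 1, 2, 4, 13, 26, 52.
Check each in increasing order: 4^1 ≡ 4;  4^2 ≡ 16;  4^4 ≡ 44;  4^13 ≡ 52;  4^26 ≡ 1.
Smallest exponent giving 1 is 26.

26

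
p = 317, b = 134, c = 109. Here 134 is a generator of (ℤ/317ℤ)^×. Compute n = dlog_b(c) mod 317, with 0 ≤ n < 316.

Baby-step giant-step with m = ceil(sqrt(316)) = 18.
Baby table (134^j mod 317 for j=0..17):
  0:1  1:134  2:204  3:74  4:89  5:197  6:87  7:246
  8:313  9:98  10:135  11:21  12:278  13:163  14:286  15:284
  16:16  17:242
Giant step factor: 134^(-18) ≡ 172 (mod 317).
Scan 109·172^i mod 317 for i = 0, 1, …:
  i=0: 109   i=1: 45   i=2: 132   i=3: 197
Match at i=3, j=5: n = 3·18 + 5 = 59.

59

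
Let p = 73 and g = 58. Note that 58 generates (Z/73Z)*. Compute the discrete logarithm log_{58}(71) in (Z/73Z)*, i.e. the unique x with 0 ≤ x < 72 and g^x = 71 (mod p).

68

Baby-step giant-step with m = ceil(sqrt(72)) = 9.
Baby table (58^j mod 73 for j=0..8):
  0:1  1:58  2:6  3:56  4:36  5:44  6:70  7:45
  8:55
Giant step factor: 58^(-9) ≡ 63 (mod 73).
Scan 71·63^i mod 73 for i = 0, 1, …:
  i=0: 71   i=1: 20   i=2: 19   i=3: 29
  i=4: 2   i=5: 53   i=6: 54   i=7: 44
Match at i=7, j=5: x = 7·9 + 5 = 68.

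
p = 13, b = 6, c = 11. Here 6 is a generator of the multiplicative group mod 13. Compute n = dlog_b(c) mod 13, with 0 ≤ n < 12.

Successive powers of 6 modulo 13:
  6^0=1  6^1=6  6^2=10  6^3=8  6^4=9  6^5=2
  6^6=12  6^7=7  6^8=3  6^9=5  6^10=4  6^11=11
So 6^11 ≡ 11 (mod 13), giving n = 11.

11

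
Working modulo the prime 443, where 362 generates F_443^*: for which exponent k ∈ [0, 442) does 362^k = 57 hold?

Baby-step giant-step with m = ceil(sqrt(442)) = 22.
Baby table (362^j mod 443 for j=0..21):
  0:1  1:362  2:359  3:159  4:411  5:377  6:30  7:228
  8:138  9:340  10:369  11:235  12:14  13:195  14:153  15:11
  16:438  17:405  18:420  19:91  20:160  21:330
Giant step factor: 362^(-22) ≡ 316 (mod 443).
Scan 57·316^i mod 443 for i = 0, 1, …:
  i=0: 57   i=1: 292   i=2: 128   i=3: 135
  i=4: 132   i=5: 70   i=6: 413   i=7: 266
  i=8: 329   i=9: 302     …   i=15: 354
  i=16: 228
Match at i=16, j=7: k = 16·22 + 7 = 359.

359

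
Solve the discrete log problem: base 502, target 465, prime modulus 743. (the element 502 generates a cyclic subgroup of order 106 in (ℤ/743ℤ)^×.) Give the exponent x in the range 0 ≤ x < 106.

67

Baby-step giant-step with m = ceil(sqrt(106)) = 11.
Baby table (502^j mod 743 for j=0..10):
  0:1  1:502  2:127  3:599  4:526  5:287  6:675  7:42
  8:280  9:133  10:639
Giant step factor: 502^(-11) ≡ 379 (mod 743).
Scan 465·379^i mod 743 for i = 0, 1, …:
  i=0: 465   i=1: 144   i=2: 337   i=3: 670
  i=4: 567   i=5: 166   i=6: 502
Match at i=6, j=1: x = 6·11 + 1 = 67.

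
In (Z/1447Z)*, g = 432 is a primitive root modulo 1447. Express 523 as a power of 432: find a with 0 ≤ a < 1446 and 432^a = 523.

Baby-step giant-step with m = ceil(sqrt(1446)) = 39.
Baby table (432^j mod 1447 for j=0..38):
  0:1  1:432  2:1408  3:516  4:74  5:134  6:8  7:562
  8:1135  9:1234  10:592  11:1072  12:64  13:155  14:398  15:1190
  16:395  17:1341  18:512  19:1240  20:290  21:838  22:266  23:599
  24:1202  25:1238  26:873  27:916  28:681  29:451  30:934  31:1222
  32:1196  33:93  34:1107  35:714  36:237  37:1094  38:886
Giant step factor: 432^(-39) ≡ 1200 (mod 1447).
Scan 523·1200^i mod 1447 for i = 0, 1, …:
  i=0: 523   i=1: 1049   i=2: 1357   i=3: 525
  i=4: 555   i=5: 380   i=6: 195   i=7: 1033
  i=8: 968   i=9: 1106     …   i=18: 167
  i=19: 714
Match at i=19, j=35: a = 19·39 + 35 = 776.

776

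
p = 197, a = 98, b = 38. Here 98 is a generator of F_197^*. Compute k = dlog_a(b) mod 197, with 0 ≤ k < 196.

Baby-step giant-step with m = ceil(sqrt(196)) = 14.
Baby table (98^j mod 197 for j=0..13):
  0:1  1:98  2:148  3:123  4:37  5:80  6:157  7:20
  8:187  9:5  10:96  11:149  12:24  13:185
Giant step factor: 98^(-14) ≡ 33 (mod 197).
Scan 38·33^i mod 197 for i = 0, 1, …:
  i=0: 38   i=1: 72   i=2: 12   i=3: 2
  i=4: 66   i=5: 11   i=6: 166   i=7: 159
  i=8: 125   i=9: 185
Match at i=9, j=13: k = 9·14 + 13 = 139.

139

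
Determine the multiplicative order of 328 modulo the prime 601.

The order of 328 must divide p − 1 = 600 = 2^3 · 3 · 5^2.
Divisors: 1, 2, 3, 4, 5, 6, 8, 10, 12, 15, 20, 24, 25, 30, 40, 50, 60, 75, 100, 120, 150, 200, 300, 600.
Check each in increasing order: 328^1 ≡ 328;  328^2 ≡ 5;  328^3 ≡ 438;  328^4 ≡ 25;  328^5 ≡ 387;  328^6 ≡ 125;  328^8 ≡ 24;  328^10 ≡ 120;  328^12 ≡ 600;  328^15 ≡ 163;  328^20 ≡ 577;  328^24 ≡ 1.
Smallest exponent giving 1 is 24.

24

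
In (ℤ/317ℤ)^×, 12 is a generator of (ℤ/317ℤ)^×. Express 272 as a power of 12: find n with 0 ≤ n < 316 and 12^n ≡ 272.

273

Baby-step giant-step with m = ceil(sqrt(316)) = 18.
Baby table (12^j mod 317 for j=0..17):
  0:1  1:12  2:144  3:143  4:131  5:304  6:161  7:30
  8:43  9:199  10:169  11:126  12:244  13:75  14:266  15:22
  16:264  17:315
Giant step factor: 12^(-18) ≡ 66 (mod 317).
Scan 272·66^i mod 317 for i = 0, 1, …:
  i=0: 272   i=1: 200   i=2: 203   i=3: 84
  i=4: 155   i=5: 86   i=6: 287   i=7: 239
  i=8: 241   i=9: 56     …   i=14: 55
  i=15: 143
Match at i=15, j=3: n = 15·18 + 3 = 273.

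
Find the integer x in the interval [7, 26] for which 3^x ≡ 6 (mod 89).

Compute 3^7 mod 89 = 51, then multiply by 3 repeatedly:
  3^7=51  3^8=64  3^9=14  3^10=42  3^11=37
  3^12=22  3^13=66  3^14=20  3^15=60  3^16=2
  3^17=6
Found 6 at exponent 17.

17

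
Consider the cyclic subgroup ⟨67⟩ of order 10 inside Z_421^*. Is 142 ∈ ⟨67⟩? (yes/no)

⟨67⟩ has order 10; its elements mod 421 are {1, 44, 67, 142, 169, 252, 279, 354, 377, 420}.
142 is in this set.

yes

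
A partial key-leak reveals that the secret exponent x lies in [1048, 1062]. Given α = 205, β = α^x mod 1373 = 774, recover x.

Compute 205^1048 mod 1373 = 1063, then multiply by 205 repeatedly:
  205^1048=1063  205^1049=981  205^1050=647  205^1051=827  205^1052=656
  205^1053=1299  205^1054=1306  205^1055=1368  205^1056=348  205^1057=1317
  205^1058=877  205^1059=1295  205^1060=486  205^1061=774
Found 774 at exponent 1061.

1061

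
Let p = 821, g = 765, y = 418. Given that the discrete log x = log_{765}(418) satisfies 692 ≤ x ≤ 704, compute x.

Compute 765^692 mod 821 = 211, then multiply by 765 repeatedly:
  765^692=211  765^693=499  765^694=791  765^695=38  765^696=335
  765^697=123  765^698=501  765^699=679  765^700=563  765^701=491
  765^702=418
Found 418 at exponent 702.

702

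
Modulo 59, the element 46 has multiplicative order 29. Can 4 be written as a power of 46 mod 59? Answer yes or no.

4 ∈ ⟨46⟩ iff 4^29 ≡ 1 (mod 59), since |⟨46⟩| = 29.
4^29 mod 59 = 1.
Since 1 = 1, 4 lies in the subgroup.

yes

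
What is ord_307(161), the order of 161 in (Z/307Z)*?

306

The order of 161 must divide p − 1 = 306 = 2 · 3^2 · 17.
Divisors: 1, 2, 3, 6, 9, 17, 18, 34, 51, 102, 153, 306.
Check each in increasing order: 161^1 ≡ 161;  161^2 ≡ 133;  161^3 ≡ 230;  161^6 ≡ 96;  161^9 ≡ 283;  161^17 ≡ 261;  161^18 ≡ 269;  161^34 ≡ 274;  161^51 ≡ 290;  161^102 ≡ 289;  161^153 ≡ 306;  161^306 ≡ 1.
Smallest exponent giving 1 is 306.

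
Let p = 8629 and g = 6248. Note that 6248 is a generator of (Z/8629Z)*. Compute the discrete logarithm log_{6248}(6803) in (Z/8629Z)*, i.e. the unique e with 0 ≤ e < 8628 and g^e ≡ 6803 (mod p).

Successive powers of 6248 modulo 8629:
  6248^0=1  6248^1=6248  6248^2=8537  6248^3=3327  6248^4=8464  6248^5=4560
  6248^6=6551  6248^7=3301  6248^8=1338  6248^9=6952  6248^10=6339  6248^11=7591
  6248^12=3584  6248^13=577  6248^14=6803
So 6248^14 ≡ 6803 (mod 8629), giving e = 14.

14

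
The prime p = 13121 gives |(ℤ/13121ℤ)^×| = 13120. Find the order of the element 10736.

13120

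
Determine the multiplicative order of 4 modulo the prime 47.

The order of 4 must divide p − 1 = 46 = 2 · 23.
Divisors: 1, 2, 23, 46.
Check each in increasing order: 4^1 ≡ 4;  4^2 ≡ 16;  4^23 ≡ 1.
Smallest exponent giving 1 is 23.

23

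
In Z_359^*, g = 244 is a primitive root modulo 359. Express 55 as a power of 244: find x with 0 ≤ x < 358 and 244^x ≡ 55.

140

Baby-step giant-step with m = ceil(sqrt(358)) = 19.
Baby table (244^j mod 359 for j=0..18):
  0:1  1:244  2:301  3:208  4:133  5:142  6:184  7:21
  8:98  9:218  10:60  11:280  12:110  13:274  14:82  15:263
  16:270  17:183  18:136
Giant step factor: 244^(-19) ≡ 168 (mod 359).
Scan 55·168^i mod 359 for i = 0, 1, …:
  i=0: 55   i=1: 265   i=2: 4   i=3: 313
  i=4: 170   i=5: 199   i=6: 45   i=7: 21
Match at i=7, j=7: x = 7·19 + 7 = 140.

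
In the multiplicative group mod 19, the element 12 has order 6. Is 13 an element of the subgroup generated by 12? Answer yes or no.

⟨12⟩ has order 6; its elements mod 19 are {1, 7, 8, 11, 12, 18}.
13 is not in this set.

no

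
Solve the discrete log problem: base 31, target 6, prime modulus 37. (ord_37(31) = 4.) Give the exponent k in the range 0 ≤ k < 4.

Successive powers of 31 modulo 37:
  31^0=1  31^1=31  31^2=36  31^3=6
So 31^3 ≡ 6 (mod 37), giving k = 3.

3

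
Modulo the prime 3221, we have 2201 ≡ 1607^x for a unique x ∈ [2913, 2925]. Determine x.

2917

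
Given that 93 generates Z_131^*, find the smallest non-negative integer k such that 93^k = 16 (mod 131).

94

Baby-step giant-step with m = ceil(sqrt(130)) = 12.
Baby table (93^j mod 131 for j=0..11):
  0:1  1:93  2:3  3:17  4:9  5:51  6:27  7:22
  8:81  9:66  10:112  11:67
Giant step factor: 93^(-12) ≡ 108 (mod 131).
Scan 16·108^i mod 131 for i = 0, 1, …:
  i=0: 16   i=1: 25   i=2: 80   i=3: 125
  i=4: 7   i=5: 101   i=6: 35   i=7: 112
Match at i=7, j=10: k = 7·12 + 10 = 94.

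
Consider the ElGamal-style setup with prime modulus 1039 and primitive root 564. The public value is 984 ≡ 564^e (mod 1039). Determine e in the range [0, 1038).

766

Baby-step giant-step with m = ceil(sqrt(1038)) = 33.
Baby table (564^j mod 1039 for j=0..32):
  0:1  1:564  2:162  3:975  4:269  5:22  6:979  7:447
  8:670  9:723  10:484  11:758  12:483  13:194  14:321  15:258
  16:52  17:236  18:112  19:828  20:481  21:105  22:1036  23:386
  24:553  25:192  26:232  27:973  28:180  29:737  30:68  31:948
  32:626
Giant step factor: 564^(-33) ≡ 546 (mod 1039).
Scan 984·546^i mod 1039 for i = 0, 1, …:
  i=0: 984   i=1: 101   i=2: 79   i=3: 535
  i=4: 151   i=5: 365   i=6: 841   i=7: 987
  i=8: 700   i=9: 887     …   i=22: 703
  i=23: 447
Match at i=23, j=7: e = 23·33 + 7 = 766.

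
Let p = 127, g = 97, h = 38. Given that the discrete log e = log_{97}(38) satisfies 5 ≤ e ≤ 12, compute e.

12

Compute 97^5 mod 127 = 53, then multiply by 97 repeatedly:
  97^5=53  97^6=61  97^7=75  97^8=36  97^9=63
  97^10=15  97^11=58  97^12=38
Found 38 at exponent 12.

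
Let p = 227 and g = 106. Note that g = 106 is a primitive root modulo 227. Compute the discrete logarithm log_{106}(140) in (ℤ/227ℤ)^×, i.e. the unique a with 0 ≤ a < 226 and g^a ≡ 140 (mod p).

Baby-step giant-step with m = ceil(sqrt(226)) = 16.
Baby table (106^j mod 227 for j=0..15):
  0:1  1:106  2:113  3:174  4:57  5:140  6:85  7:157
  8:71  9:35  10:78  11:96  12:188  13:179  14:133  15:24
Giant step factor: 106^(-16) ≡ 29 (mod 227).
Scan 140·29^i mod 227 for i = 0, 1, …:
  i=0: 140
Match at i=0, j=5: a = 0·16 + 5 = 5.

5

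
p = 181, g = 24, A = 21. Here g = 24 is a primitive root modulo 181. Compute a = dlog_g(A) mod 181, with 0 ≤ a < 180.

Baby-step giant-step with m = ceil(sqrt(180)) = 14.
Baby table (24^j mod 181 for j=0..13):
  0:1  1:24  2:33  3:68  4:3  5:72  6:99  7:23
  8:9  9:35  10:116  11:69  12:27  13:105
Giant step factor: 24^(-14) ≡ 168 (mod 181).
Scan 21·168^i mod 181 for i = 0, 1, …:
  i=0: 21   i=1: 89   i=2: 110   i=3: 18
  i=4: 128   i=5: 146   i=6: 93   i=7: 58
  i=8: 151   i=9: 28   i=10: 179   i=11: 26
  i=12: 24
Match at i=12, j=1: a = 12·14 + 1 = 169.

169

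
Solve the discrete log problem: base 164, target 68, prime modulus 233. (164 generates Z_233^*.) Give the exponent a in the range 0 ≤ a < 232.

Baby-step giant-step with m = ceil(sqrt(232)) = 16.
Baby table (164^j mod 233 for j=0..15):
  0:1  1:164  2:101  3:21  4:182  5:24  6:208  7:94
  8:38  9:174  10:110  11:99  12:159  13:213  14:215  15:77
Giant step factor: 164^(-16) ≡ 76 (mod 233).
Scan 68·76^i mod 233 for i = 0, 1, …:
  i=0: 68   i=1: 42   i=2: 163   i=3: 39
  i=4: 168   i=5: 186   i=6: 156   i=7: 206
  i=8: 45   i=9: 158     …   i=13: 34
  i=14: 21
Match at i=14, j=3: a = 14·16 + 3 = 227.

227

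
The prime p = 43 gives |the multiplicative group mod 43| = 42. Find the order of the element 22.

14

The order of 22 must divide p − 1 = 42 = 2 · 3 · 7.
Divisors: 1, 2, 3, 6, 7, 14, 21, 42.
Check each in increasing order: 22^1 ≡ 22;  22^2 ≡ 11;  22^3 ≡ 27;  22^6 ≡ 41;  22^7 ≡ 42;  22^14 ≡ 1.
Smallest exponent giving 1 is 14.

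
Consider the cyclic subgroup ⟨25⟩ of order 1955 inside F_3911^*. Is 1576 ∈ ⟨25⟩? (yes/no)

1576 ∈ ⟨25⟩ iff 1576^1955 ≡ 1 (mod 3911), since |⟨25⟩| = 1955.
1576^1955 mod 3911 = 1.
Since 1 = 1, 1576 lies in the subgroup.

yes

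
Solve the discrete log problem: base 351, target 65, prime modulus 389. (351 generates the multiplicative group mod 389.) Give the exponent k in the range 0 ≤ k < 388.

176

Baby-step giant-step with m = ceil(sqrt(388)) = 20.
Baby table (351^j mod 389 for j=0..19):
  0:1  1:351  2:277  3:366  4:96  5:242  6:140  7:126
  8:269  9:281  10:214  11:37  12:150  13:135  14:316  15:51
  16:7  17:123  18:383  19:228
Giant step factor: 351^(-20) ≡ 11 (mod 389).
Scan 65·11^i mod 389 for i = 0, 1, …:
  i=0: 65   i=1: 326   i=2: 85   i=3: 157
  i=4: 171   i=5: 325   i=6: 74   i=7: 36
  i=8: 7
Match at i=8, j=16: k = 8·20 + 16 = 176.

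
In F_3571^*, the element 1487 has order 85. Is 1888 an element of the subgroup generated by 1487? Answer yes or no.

1888 ∈ ⟨1487⟩ iff 1888^85 ≡ 1 (mod 3571), since |⟨1487⟩| = 85.
1888^85 mod 3571 = 104.
Since 104 ≠ 1, 1888 does not lie in the subgroup.

no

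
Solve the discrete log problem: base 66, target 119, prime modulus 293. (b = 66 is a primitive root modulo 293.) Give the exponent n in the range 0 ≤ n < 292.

177

Baby-step giant-step with m = ceil(sqrt(292)) = 18.
Baby table (66^j mod 293 for j=0..17):
  0:1  1:66  2:254  3:63  4:56  5:180  6:160  7:12
  8:206  9:118  10:170  11:86  12:109  13:162  14:144  15:128
  16:244  17:282
Giant step factor: 66^(-18) ≡ 203 (mod 293).
Scan 119·203^i mod 293 for i = 0, 1, …:
  i=0: 119   i=1: 131   i=2: 223   i=3: 147
  i=4: 248   i=5: 241   i=6: 285   i=7: 134
  i=8: 246   i=9: 128
Match at i=9, j=15: n = 9·18 + 15 = 177.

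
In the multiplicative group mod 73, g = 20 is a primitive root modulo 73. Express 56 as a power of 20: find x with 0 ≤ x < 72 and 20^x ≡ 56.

Baby-step giant-step with m = ceil(sqrt(72)) = 9.
Baby table (20^j mod 73 for j=0..8):
  0:1  1:20  2:35  3:43  4:57  5:45  6:24  7:42
  8:37
Giant step factor: 20^(-9) ≡ 22 (mod 73).
Scan 56·22^i mod 73 for i = 0, 1, …:
  i=0: 56   i=1: 64   i=2: 21   i=3: 24
Match at i=3, j=6: x = 3·9 + 6 = 33.

33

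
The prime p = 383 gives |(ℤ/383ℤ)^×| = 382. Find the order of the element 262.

382

The order of 262 must divide p − 1 = 382 = 2 · 191.
Divisors: 1, 2, 191, 382.
Check each in increasing order: 262^1 ≡ 262;  262^2 ≡ 87;  262^191 ≡ 382;  262^382 ≡ 1.
Smallest exponent giving 1 is 382.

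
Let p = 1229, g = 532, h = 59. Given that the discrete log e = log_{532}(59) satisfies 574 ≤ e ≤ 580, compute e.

574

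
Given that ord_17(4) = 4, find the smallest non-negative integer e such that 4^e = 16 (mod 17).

Successive powers of 4 modulo 17:
  4^0=1  4^1=4  4^2=16
So 4^2 ≡ 16 (mod 17), giving e = 2.

2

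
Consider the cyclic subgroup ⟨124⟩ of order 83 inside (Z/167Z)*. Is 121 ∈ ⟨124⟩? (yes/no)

yes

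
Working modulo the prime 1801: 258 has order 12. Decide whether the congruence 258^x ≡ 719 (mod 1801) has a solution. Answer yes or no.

yes

⟨258⟩ has order 12; its elements mod 1801 are {1, 73, 74, 258, 719, 824, 977, 1082, 1543, 1727, 1728, 1800}.
719 is in this set.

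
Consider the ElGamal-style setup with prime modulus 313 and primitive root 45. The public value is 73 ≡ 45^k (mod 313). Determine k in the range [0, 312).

261

Baby-step giant-step with m = ceil(sqrt(312)) = 18.
Baby table (45^j mod 313 for j=0..17):
  0:1  1:45  2:147  3:42  4:12  5:227  6:199  7:191
  8:144  9:220  10:197  11:101  12:163  13:136  14:173  15:273
  16:78  17:67
Giant step factor: 45^(-18) ≡ 264 (mod 313).
Scan 73·264^i mod 313 for i = 0, 1, …:
  i=0: 73   i=1: 179   i=2: 306   i=3: 30
  i=4: 95   i=5: 40   i=6: 231   i=7: 262
  i=8: 308   i=9: 245     …   i=13: 53
  i=14: 220
Match at i=14, j=9: k = 14·18 + 9 = 261.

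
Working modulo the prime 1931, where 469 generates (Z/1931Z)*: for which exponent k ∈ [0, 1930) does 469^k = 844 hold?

132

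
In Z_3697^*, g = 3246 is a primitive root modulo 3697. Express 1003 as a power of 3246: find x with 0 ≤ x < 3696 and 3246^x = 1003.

Baby-step giant-step with m = ceil(sqrt(3696)) = 61.
Baby table (3246^j mod 3697 for j=0..60):
  0:1  1:3246  2:66  3:3507  4:659  5:2248  6:2827  7:488
  8:1732  9:2632  10:3402  11:3650  12:2712  13:595  14:1536  15:2300
  16:1557  17:223  18:2943  19:3627  20:1994  21:2774  22:2209  23:1931
  24:1611  25:1748  26:2810  27:761  28:610  29:2165  30:3290  31:2404
  32:2714  33:3390  34:1668  35:1920  36:2875  37:1022  38:1203  39:906
  40:1761  41:644  42:1619  43:1837  44:3338  45:2938  46:2185  47:1664
  48:27  49:2611  50:1782  51:2264  52:3005  53:1544  54:2389  55:2085
  56:2400  57:821  58:3126  59:2428  60:2981
Giant step factor: 3246^(-61) ≡ 3228 (mod 3697).
Scan 1003·3228^i mod 3697 for i = 0, 1, …:
  i=0: 1003   i=1: 2809   i=2: 2408   i=3: 1930
  i=4: 595
Match at i=4, j=13: x = 4·61 + 13 = 257.

257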